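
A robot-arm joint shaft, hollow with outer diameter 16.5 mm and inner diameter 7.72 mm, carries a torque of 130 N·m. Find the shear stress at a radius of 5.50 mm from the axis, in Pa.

1.03e8 Pa

J = π(d_o⁴ − d_i⁴)/32 = π(0.0165⁴ − 0.00772⁴)/32 = 6.928×10^-9 m⁴.
Shear stress varies linearly with radius: τ = T·r/J = 130.0 × 0.00550 / 6.928×10^-9 = 1.032×10^8 Pa.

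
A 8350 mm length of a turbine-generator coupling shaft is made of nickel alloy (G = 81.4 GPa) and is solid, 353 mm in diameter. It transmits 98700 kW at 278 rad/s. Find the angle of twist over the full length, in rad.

ω = 278 rad/s, so T = P/ω = 98700×10³ / 278.0 = 355000 N·m.
J = πd⁴/32 = π(0.353)⁴/32 = 1.524×10^-3 m⁴.
θ = T·L/(G·J) = 355000 × 8.35 / (81.4×10⁹ × 1.524×10^-3) = 0.02389 rad.

0.0239 rad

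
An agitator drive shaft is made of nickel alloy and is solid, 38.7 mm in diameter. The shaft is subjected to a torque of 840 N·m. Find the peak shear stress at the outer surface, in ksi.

J = πd⁴/32 = π(0.0387)⁴/32 = 2.202×10^-7 m⁴.
τ_max = T·r/J = 840.0 × 0.0194 / 2.202×10^-7 = 7.381×10^7 Pa.

10.7 ksi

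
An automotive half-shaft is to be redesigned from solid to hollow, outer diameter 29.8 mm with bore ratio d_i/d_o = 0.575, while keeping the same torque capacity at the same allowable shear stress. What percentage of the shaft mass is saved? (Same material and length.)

Equal τ_max and T ⇒ the solid shaft needs d_s³ = d_o³(1−k⁴), so d_s = 29.8·(1−0.575⁴)^(1/3) = 28.67 mm.
Area ratio A_h/A_s = d_o²(1−k²)/d_s² = (1−k²)/(1−k⁴)^(2/3) = 0.7231.
Mass saving = 1 − 0.7231 = 27.7 %.

27.7 %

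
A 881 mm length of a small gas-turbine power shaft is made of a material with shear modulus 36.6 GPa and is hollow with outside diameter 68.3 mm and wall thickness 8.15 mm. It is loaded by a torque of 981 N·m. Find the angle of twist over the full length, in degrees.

J = π(d_o⁴ − d_i⁴)/32 = π(0.0683⁴ − 0.0520⁴)/32 = 1.419×10^-6 m⁴.
θ = T·L/(G·J) = 981.0 × 0.881 / (36.6×10⁹ × 1.419×10^-6) = 0.01665 rad.

0.954°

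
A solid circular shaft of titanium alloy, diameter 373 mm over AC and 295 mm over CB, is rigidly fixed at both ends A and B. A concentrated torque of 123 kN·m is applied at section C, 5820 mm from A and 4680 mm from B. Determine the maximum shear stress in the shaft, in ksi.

1.18 ksi

Compatibility: T_A·a/J_AC = T_B·b/J_CB with T_A + T_B = T₀.
J_AC = 1.90×10^-3 m⁴, J_CB = 7.44×10^-4 m⁴, so T_A = T₀·(J_AC/a)/((J_AC/a)+(J_CB/b)) = 82740 N·m, T_B = 40260 N·m.
τ in each portion: τ_AC = 8.12×10^6 Pa, τ_CB = 7.99×10^6 Pa; maximum is in AC.
τ_max = T_AC·r/J = 82740·0.186/1.90×10^-3 = 8.120×10^6 Pa.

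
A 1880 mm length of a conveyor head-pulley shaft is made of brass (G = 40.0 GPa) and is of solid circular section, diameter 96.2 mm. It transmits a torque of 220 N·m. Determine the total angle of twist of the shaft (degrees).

J = πd⁴/32 = π(0.0962)⁴/32 = 8.408×10^-6 m⁴.
θ = T·L/(G·J) = 220.0 × 1.88 / (40.0×10⁹ × 8.408×10^-6) = 1.230×10^-3 rad.

0.0705°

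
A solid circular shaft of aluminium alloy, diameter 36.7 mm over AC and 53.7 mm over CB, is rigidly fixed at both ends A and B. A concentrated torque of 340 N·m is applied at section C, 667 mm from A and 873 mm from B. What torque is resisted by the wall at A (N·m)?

75.5 N·m

Compatibility: T_A·a/J_AC = T_B·b/J_CB with T_A + T_B = T₀.
J_AC = 1.78×10^-7 m⁴, J_CB = 8.16×10^-7 m⁴, so T_A = T₀·(J_AC/a)/((J_AC/a)+(J_CB/b)) = 75.52 N·m, T_B = 264.5 N·m.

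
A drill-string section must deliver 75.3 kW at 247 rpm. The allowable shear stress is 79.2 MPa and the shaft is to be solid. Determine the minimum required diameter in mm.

ω = 2π·247/60 = 25.87 rad/s, so T = P/ω = 75.3×10³ / 25.87 = 2911 N·m.
For a solid shaft τ_max = 16T/(πd³), so d = (16T/(π τ_allow))^(1/3) = (16·2911/(π·7.92×10^7))^(1/3) = 0.05721 m.

57.2 mm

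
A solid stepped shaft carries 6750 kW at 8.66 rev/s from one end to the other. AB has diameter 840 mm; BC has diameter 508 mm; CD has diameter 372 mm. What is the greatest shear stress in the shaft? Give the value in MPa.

ω = 2π·8.66 = 54.41 rad/s, so T = P/ω = 6750×10³ / 54.41 = 124100 N·m.
Under the same torque, τ_max = 16T/(πd³) is largest where d is smallest — segment CD (d = 372 mm).
τ_max = 16·124100/(π·(0.372)³) = 1.227×10^7 Pa.

12.3 MPa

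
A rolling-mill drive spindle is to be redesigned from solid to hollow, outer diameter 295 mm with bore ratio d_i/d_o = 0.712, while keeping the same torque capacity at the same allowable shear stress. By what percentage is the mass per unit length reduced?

Equal τ_max and T ⇒ the solid shaft needs d_s³ = d_o³(1−k⁴), so d_s = 295·(1−0.712⁴)^(1/3) = 267.2 mm.
Area ratio A_h/A_s = d_o²(1−k²)/d_s² = (1−k²)/(1−k⁴)^(2/3) = 0.6010.
Mass saving = 1 − 0.6010 = 39.9 %.

39.9 %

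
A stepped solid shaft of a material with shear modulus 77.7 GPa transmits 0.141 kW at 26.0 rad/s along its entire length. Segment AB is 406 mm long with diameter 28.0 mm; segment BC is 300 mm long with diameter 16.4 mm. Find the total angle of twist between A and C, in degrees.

ω = 26.0 rad/s, so T = P/ω = 0.141×10³ / 26.00 = 5.423 N·m.
J_AB = π(0.0280)⁴/32 = 6.03×10^-8 m⁴; J_BC = π(0.0164)⁴/32 = 7.10×10^-9 m⁴.
θ = (T/G)·Σ L_i/J_i = (5.423/77.7×10⁹)·(0.406/6.03×10^-8 + 0.300/7.10×10^-9) = 3.418×10^-3 rad.

0.196°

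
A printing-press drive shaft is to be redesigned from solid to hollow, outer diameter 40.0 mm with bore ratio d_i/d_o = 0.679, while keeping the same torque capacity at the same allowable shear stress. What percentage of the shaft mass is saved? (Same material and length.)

Equal τ_max and T ⇒ the solid shaft needs d_s³ = d_o³(1−k⁴), so d_s = 40.0·(1−0.679⁴)^(1/3) = 36.94 mm.
Area ratio A_h/A_s = d_o²(1−k²)/d_s² = (1−k²)/(1−k⁴)^(2/3) = 0.6320.
Mass saving = 1 − 0.6320 = 36.8 %.

36.8 %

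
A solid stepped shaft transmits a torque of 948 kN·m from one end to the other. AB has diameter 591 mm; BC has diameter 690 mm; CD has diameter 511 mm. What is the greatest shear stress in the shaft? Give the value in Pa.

3.62e7 Pa

Under the same torque, τ_max = 16T/(πd³) is largest where d is smallest — segment CD (d = 511 mm).
τ_max = 16·948000/(π·(0.511)³) = 3.618×10^7 Pa.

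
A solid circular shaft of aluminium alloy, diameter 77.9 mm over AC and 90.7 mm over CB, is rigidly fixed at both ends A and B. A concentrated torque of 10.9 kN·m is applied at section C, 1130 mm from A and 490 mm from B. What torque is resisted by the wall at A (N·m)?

2080 N·m

Compatibility: T_A·a/J_AC = T_B·b/J_CB with T_A + T_B = T₀.
J_AC = 3.62×10^-6 m⁴, J_CB = 6.64×10^-6 m⁴, so T_A = T₀·(J_AC/a)/((J_AC/a)+(J_CB/b)) = 2081 N·m, T_B = 8819 N·m.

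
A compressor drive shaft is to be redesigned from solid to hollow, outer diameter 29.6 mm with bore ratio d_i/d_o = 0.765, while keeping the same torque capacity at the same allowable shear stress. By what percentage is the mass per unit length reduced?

Equal τ_max and T ⇒ the solid shaft needs d_s³ = d_o³(1−k⁴), so d_s = 29.6·(1−0.765⁴)^(1/3) = 25.74 mm.
Area ratio A_h/A_s = d_o²(1−k²)/d_s² = (1−k²)/(1−k⁴)^(2/3) = 0.5485.
Mass saving = 1 − 0.5485 = 45.1 %.

45.1 %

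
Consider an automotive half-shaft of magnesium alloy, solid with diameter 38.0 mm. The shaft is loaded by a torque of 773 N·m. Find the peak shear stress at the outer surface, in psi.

10400 psi

J = πd⁴/32 = π(0.0380)⁴/32 = 2.047×10^-7 m⁴.
τ_max = T·r/J = 773.0 × 0.0190 / 2.047×10^-7 = 7.175×10^7 Pa.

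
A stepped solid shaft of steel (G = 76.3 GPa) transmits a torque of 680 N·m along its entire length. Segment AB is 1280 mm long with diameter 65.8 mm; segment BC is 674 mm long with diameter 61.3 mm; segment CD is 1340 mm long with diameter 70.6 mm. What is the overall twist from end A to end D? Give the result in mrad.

15.4 mrad

J_AB = π(0.0658)⁴/32 = 1.84×10^-6 m⁴; J_BC = π(0.0613)⁴/32 = 1.39×10^-6 m⁴; J_CD = π(0.0706)⁴/32 = 2.44×10^-6 m⁴.
θ = (T/G)·Σ L_i/J_i = (680.0/76.3×10⁹)·(1.28/1.84×10^-6 + 0.674/1.39×10^-6 + 1.34/2.44×10^-6) = 0.01543 rad.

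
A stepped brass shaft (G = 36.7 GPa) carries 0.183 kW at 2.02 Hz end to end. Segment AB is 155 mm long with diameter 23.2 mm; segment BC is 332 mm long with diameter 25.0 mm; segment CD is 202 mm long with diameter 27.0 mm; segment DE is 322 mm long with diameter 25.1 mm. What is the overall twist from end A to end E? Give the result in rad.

0.0103 rad

ω = 2π·2.02 = 12.69 rad/s, so T = P/ω = 0.183×10³ / 12.69 = 14.42 N·m.
J_AB = π(0.0232)⁴/32 = 2.84×10^-8 m⁴; J_BC = π(0.0250)⁴/32 = 3.83×10^-8 m⁴; J_CD = π(0.0270)⁴/32 = 5.22×10^-8 m⁴; J_DE = π(0.0251)⁴/32 = 3.90×10^-8 m⁴.
θ = (T/G)·Σ L_i/J_i = (14.42/36.7×10⁹)·(0.155/2.84×10^-8 + 0.332/3.83×10^-8 + 0.202/5.22×10^-8 + 0.322/3.90×10^-8) = 0.01031 rad.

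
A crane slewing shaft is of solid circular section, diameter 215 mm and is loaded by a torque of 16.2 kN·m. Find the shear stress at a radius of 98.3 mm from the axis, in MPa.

J = πd⁴/32 = π(0.215)⁴/32 = 2.098×10^-4 m⁴.
Shear stress varies linearly with radius: τ = T·r/J = 16200 × 0.0983 / 2.098×10^-4 = 7.591×10^6 Pa.

7.59 MPa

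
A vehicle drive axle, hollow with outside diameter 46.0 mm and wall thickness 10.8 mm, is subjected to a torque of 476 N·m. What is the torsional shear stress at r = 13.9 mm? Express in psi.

2370 psi

J = π(d_o⁴ − d_i⁴)/32 = π(0.0460⁴ − 0.0244⁴)/32 = 4.048×10^-7 m⁴.
Shear stress varies linearly with radius: τ = T·r/J = 476.0 × 0.0139 / 4.048×10^-7 = 1.635×10^7 Pa.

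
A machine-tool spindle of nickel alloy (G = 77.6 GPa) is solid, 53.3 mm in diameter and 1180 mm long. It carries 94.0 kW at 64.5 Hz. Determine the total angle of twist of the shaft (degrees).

ω = 2π·64.5 = 405.3 rad/s, so T = P/ω = 94.0×10³ / 405.3 = 231.9 N·m.
J = πd⁴/32 = π(0.0533)⁴/32 = 7.923×10^-7 m⁴.
θ = T·L/(G·J) = 231.9 × 1.18 / (77.6×10⁹ × 7.923×10^-7) = 4.451×10^-3 rad.

0.255°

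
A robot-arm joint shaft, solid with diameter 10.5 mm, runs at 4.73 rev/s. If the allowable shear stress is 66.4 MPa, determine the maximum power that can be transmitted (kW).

0.449 kW

J = πd⁴/32 = π(0.0105)⁴/32 = 1.193×10^-9 m⁴.
T_max = τ_allow·J/r = 6.64×10^7 × 1.193×10^-9 / 0.00525 = 15.09 N·m.
ω = 2π·4.73 = 29.72 rad/s, so P_max = T_max·ω = 448.5 W.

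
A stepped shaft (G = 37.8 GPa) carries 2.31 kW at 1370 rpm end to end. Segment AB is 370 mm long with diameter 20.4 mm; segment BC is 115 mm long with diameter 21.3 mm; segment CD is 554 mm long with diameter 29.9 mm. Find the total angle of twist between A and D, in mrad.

ω = 2π·1370/60 = 143.5 rad/s, so T = P/ω = 2.31×10³ / 143.5 = 16.10 N·m.
J_AB = π(0.0204)⁴/32 = 1.70×10^-8 m⁴; J_BC = π(0.0213)⁴/32 = 2.02×10^-8 m⁴; J_CD = π(0.0299)⁴/32 = 7.85×10^-8 m⁴.
θ = (T/G)·Σ L_i/J_i = (16.10/37.8×10⁹)·(0.370/1.70×10^-8 + 0.115/2.02×10^-8 + 0.554/7.85×10^-8) = 0.01470 rad.

14.7 mrad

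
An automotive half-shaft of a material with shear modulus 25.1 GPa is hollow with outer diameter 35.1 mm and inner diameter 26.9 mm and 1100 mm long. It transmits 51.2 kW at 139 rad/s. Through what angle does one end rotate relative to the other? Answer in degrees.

9.48°

ω = 139 rad/s, so T = P/ω = 51.2×10³ / 139.0 = 368.3 N·m.
J = π(d_o⁴ − d_i⁴)/32 = π(0.0351⁴ − 0.0269⁴)/32 = 9.761×10^-8 m⁴.
θ = T·L/(G·J) = 368.3 × 1.10 / (25.1×10⁹ × 9.761×10^-8) = 0.1654 rad.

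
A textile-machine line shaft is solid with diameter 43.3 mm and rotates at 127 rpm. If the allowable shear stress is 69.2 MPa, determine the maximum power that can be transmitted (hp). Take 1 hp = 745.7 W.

19.7 hp

J = πd⁴/32 = π(0.0433)⁴/32 = 3.451×10^-7 m⁴.
T_max = τ_allow·J/r = 6.92×10^7 × 3.451×10^-7 / 0.0216 = 1103 N·m.
ω = 2π·127/60 = 13.30 rad/s, so P_max = T_max·ω = 1.467×10^4 W.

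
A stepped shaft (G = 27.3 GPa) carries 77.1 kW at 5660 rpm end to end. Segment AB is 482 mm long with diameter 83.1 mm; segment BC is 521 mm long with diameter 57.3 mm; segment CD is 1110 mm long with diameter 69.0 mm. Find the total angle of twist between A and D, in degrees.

0.299°

ω = 2π·5660/60 = 592.7 rad/s, so T = P/ω = 77.1×10³ / 592.7 = 130.1 N·m.
J_AB = π(0.0831)⁴/32 = 4.68×10^-6 m⁴; J_BC = π(0.0573)⁴/32 = 1.06×10^-6 m⁴; J_CD = π(0.0690)⁴/32 = 2.23×10^-6 m⁴.
θ = (T/G)·Σ L_i/J_i = (130.1/27.3×10⁹)·(0.482/4.68×10^-6 + 0.521/1.06×10^-6 + 1.11/2.23×10^-6) = 5.213×10^-3 rad.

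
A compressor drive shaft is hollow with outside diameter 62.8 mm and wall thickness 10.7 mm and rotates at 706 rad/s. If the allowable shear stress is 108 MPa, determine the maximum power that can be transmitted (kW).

3010 kW

J = π(d_o⁴ − d_i⁴)/32 = π(0.0628⁴ − 0.0414⁴)/32 = 1.239×10^-6 m⁴.
T_max = τ_allow·J/r = 1.08×10^8 × 1.239×10^-6 / 0.0314 = 4260 N·m.
ω = 706 rad/s, so P_max = T_max·ω = 3.008×10^6 W.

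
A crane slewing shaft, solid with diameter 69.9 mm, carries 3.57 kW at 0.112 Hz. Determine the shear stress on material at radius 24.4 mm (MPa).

ω = 2π·0.112 = 0.7037 rad/s, so T = P/ω = 3.57×10³ / 0.7037 = 5073 N·m.
J = πd⁴/32 = π(0.0699)⁴/32 = 2.344×10^-6 m⁴.
Shear stress varies linearly with radius: τ = T·r/J = 5073 × 0.0244 / 2.344×10^-6 = 5.281×10^7 Pa.

52.8 MPa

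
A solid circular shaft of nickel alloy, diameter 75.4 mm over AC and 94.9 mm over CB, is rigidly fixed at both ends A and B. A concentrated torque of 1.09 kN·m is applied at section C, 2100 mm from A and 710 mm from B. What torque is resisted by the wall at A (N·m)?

Compatibility: T_A·a/J_AC = T_B·b/J_CB with T_A + T_B = T₀.
J_AC = 3.17×10^-6 m⁴, J_CB = 7.96×10^-6 m⁴, so T_A = T₀·(J_AC/a)/((J_AC/a)+(J_CB/b)) = 129.4 N·m, T_B = 960.6 N·m.

129 N·m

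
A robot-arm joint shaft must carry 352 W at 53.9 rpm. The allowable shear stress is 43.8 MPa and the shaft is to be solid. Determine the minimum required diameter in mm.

19.4 mm

ω = 2π·53.9/60 = 5.644 rad/s, so T = P/ω = 352 / 5.644 = 62.36 N·m.
For a solid shaft τ_max = 16T/(πd³), so d = (16T/(π τ_allow))^(1/3) = (16·62.36/(π·4.38×10^7))^(1/3) = 0.01936 m.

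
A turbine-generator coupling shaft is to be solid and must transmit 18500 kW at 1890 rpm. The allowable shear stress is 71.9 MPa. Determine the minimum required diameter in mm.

188 mm

ω = 2π·1890/60 = 197.9 rad/s, so T = P/ω = 18500×10³ / 197.9 = 93470 N·m.
For a solid shaft τ_max = 16T/(πd³), so d = (16T/(π τ_allow))^(1/3) = (16·93470/(π·7.19×10^7))^(1/3) = 0.1878 m.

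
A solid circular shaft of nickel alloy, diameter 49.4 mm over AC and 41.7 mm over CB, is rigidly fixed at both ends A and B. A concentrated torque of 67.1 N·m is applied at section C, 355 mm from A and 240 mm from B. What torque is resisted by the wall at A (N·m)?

Compatibility: T_A·a/J_AC = T_B·b/J_CB with T_A + T_B = T₀.
J_AC = 5.85×10^-7 m⁴, J_CB = 2.97×10^-7 m⁴, so T_A = T₀·(J_AC/a)/((J_AC/a)+(J_CB/b)) = 38.32 N·m, T_B = 28.78 N·m.

38.3 N·m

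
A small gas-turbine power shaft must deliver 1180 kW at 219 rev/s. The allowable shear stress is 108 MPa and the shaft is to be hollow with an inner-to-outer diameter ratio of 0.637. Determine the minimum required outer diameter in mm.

ω = 2π·219 = 1376 rad/s, so T = P/ω = 1180×10³ / 1376 = 857.5 N·m.
For a hollow shaft with d_i/d_o = 0.637: τ_max = 16T/(π d_o³ (1−k⁴)), so d_o = [16T/(π τ_allow (1−k⁴))]^(1/3) = [16·857.5/(π·1.08×10^8·0.8354)]^(1/3) = 0.03645 m.

36.4 mm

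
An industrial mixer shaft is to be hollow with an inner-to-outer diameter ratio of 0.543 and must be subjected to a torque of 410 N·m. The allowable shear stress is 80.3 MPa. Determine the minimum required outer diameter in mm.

30.5 mm

For a hollow shaft with d_i/d_o = 0.543: τ_max = 16T/(π d_o³ (1−k⁴)), so d_o = [16T/(π τ_allow (1−k⁴))]^(1/3) = [16·410.0/(π·8.03×10^7·0.9131)]^(1/3) = 0.03054 m.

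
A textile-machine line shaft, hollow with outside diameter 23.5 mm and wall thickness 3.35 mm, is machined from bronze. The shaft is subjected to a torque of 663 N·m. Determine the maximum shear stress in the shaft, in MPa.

352 MPa

J = π(d_o⁴ − d_i⁴)/32 = π(0.0235⁴ − 0.0168⁴)/32 = 2.212×10^-8 m⁴.
τ_max = T·r/J = 663.0 × 0.0118 / 2.212×10^-8 = 3.522×10^8 Pa.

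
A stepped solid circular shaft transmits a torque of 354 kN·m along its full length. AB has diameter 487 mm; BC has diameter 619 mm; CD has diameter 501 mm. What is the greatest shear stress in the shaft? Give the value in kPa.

Under the same torque, τ_max = 16T/(πd³) is largest where d is smallest — segment AB (d = 487 mm).
τ_max = 16·354000/(π·(0.487)³) = 1.561×10^7 Pa.

15600 kPa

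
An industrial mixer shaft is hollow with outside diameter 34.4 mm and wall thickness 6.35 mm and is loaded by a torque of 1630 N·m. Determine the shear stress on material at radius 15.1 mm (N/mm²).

213 N/mm²

J = π(d_o⁴ − d_i⁴)/32 = π(0.0344⁴ − 0.0217⁴)/32 = 1.157×10^-7 m⁴.
Shear stress varies linearly with radius: τ = T·r/J = 1630 × 0.0151 / 1.157×10^-7 = 2.127×10^8 Pa.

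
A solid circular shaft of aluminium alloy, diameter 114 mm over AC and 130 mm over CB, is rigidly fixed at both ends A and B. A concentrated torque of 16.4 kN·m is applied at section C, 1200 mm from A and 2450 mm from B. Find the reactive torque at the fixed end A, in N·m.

Compatibility: T_A·a/J_AC = T_B·b/J_CB with T_A + T_B = T₀.
J_AC = 1.66×10^-5 m⁴, J_CB = 2.80×10^-5 m⁴, so T_A = T₀·(J_AC/a)/((J_AC/a)+(J_CB/b)) = 8970 N·m, T_B = 7430 N·m.

8970 N·m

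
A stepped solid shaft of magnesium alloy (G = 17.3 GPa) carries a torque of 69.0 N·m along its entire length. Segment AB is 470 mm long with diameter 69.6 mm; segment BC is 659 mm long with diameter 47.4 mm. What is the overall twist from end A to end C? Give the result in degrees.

J_AB = π(0.0696)⁴/32 = 2.30×10^-6 m⁴; J_BC = π(0.0474)⁴/32 = 4.96×10^-7 m⁴.
θ = (T/G)·Σ L_i/J_i = (69.00/17.3×10⁹)·(0.470/2.30×10^-6 + 0.659/4.96×10^-7) = 6.117×10^-3 rad.

0.350°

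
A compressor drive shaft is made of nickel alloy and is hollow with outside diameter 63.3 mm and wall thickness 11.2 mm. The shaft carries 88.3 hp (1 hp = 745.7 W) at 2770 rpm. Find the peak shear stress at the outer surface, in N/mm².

ω = 2π·2770/60 = 290.1 rad/s, so T = P/ω = 88.3×745.7 / 290.1 = 227.0 N·m.
J = π(d_o⁴ − d_i⁴)/32 = π(0.0633⁴ − 0.0409⁴)/32 = 1.301×10^-6 m⁴.
τ_max = T·r/J = 227.0 × 0.0316 / 1.301×10^-6 = 5.520×10^6 Pa.

5.52 N/mm²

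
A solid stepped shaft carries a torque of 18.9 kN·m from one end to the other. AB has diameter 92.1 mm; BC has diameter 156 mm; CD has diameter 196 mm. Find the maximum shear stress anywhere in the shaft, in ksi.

Under the same torque, τ_max = 16T/(πd³) is largest where d is smallest — segment AB (d = 92.1 mm).
τ_max = 16·18900/(π·(0.0921)³) = 1.232×10^8 Pa.

17.9 ksi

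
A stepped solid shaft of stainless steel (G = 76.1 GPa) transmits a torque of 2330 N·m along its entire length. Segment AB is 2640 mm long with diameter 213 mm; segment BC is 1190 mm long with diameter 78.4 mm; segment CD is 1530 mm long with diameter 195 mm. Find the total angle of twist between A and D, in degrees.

0.605°

J_AB = π(0.213)⁴/32 = 2.02×10^-4 m⁴; J_BC = π(0.0784)⁴/32 = 3.71×10^-6 m⁴; J_CD = π(0.195)⁴/32 = 1.42×10^-4 m⁴.
θ = (T/G)·Σ L_i/J_i = (2330/76.1×10⁹)·(2.64/2.02×10^-4 + 1.19/3.71×10^-6 + 1.53/1.42×10^-4) = 0.01055 rad.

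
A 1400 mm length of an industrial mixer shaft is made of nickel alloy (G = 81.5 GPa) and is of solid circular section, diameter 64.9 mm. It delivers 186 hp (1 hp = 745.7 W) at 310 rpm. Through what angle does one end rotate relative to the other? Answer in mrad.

42.1 mrad

ω = 2π·310/60 = 32.46 rad/s, so T = P/ω = 186×745.7 / 32.46 = 4273 N·m.
J = πd⁴/32 = π(0.0649)⁴/32 = 1.742×10^-6 m⁴.
θ = T·L/(G·J) = 4273 × 1.40 / (81.5×10⁹ × 1.742×10^-6) = 0.04214 rad.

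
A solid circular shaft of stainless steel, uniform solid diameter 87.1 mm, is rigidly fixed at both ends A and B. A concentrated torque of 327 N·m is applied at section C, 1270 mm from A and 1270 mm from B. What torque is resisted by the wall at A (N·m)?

With uniform GJ and both ends fixed, compatibility θ_AC = θ_CB gives T_A·a = T_B·b, together with T_A + T_B = T₀.
T_A = T₀·b/(a+b) = 327.0·1270/2540 = 163.5 N·m; T_B = 163.5 N·m.

164 N·m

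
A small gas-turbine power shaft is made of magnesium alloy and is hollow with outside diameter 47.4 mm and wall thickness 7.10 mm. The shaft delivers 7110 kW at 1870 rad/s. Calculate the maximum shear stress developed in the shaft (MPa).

239 MPa

ω = 1870 rad/s, so T = P/ω = 7110×10³ / 1870 = 3802 N·m.
J = π(d_o⁴ − d_i⁴)/32 = π(0.0474⁴ − 0.0332⁴)/32 = 3.763×10^-7 m⁴.
τ_max = T·r/J = 3802 × 0.0237 / 3.763×10^-7 = 2.395×10^8 Pa.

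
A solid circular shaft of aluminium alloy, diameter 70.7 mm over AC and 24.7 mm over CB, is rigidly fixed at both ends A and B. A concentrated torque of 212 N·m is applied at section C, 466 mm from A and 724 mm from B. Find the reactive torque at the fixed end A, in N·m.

Compatibility: T_A·a/J_AC = T_B·b/J_CB with T_A + T_B = T₀.
J_AC = 2.45×10^-6 m⁴, J_CB = 3.65×10^-8 m⁴, so T_A = T₀·(J_AC/a)/((J_AC/a)+(J_CB/b)) = 210.0 N·m, T_B = 2.013 N·m.

210 N·m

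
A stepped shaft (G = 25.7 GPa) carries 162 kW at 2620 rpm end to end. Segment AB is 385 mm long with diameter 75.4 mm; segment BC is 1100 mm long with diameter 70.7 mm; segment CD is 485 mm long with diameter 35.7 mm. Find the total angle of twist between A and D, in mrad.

ω = 2π·2620/60 = 274.4 rad/s, so T = P/ω = 162×10³ / 274.4 = 590.5 N·m.
J_AB = π(0.0754)⁴/32 = 3.17×10^-6 m⁴; J_BC = π(0.0707)⁴/32 = 2.45×10^-6 m⁴; J_CD = π(0.0357)⁴/32 = 1.59×10^-7 m⁴.
θ = (T/G)·Σ L_i/J_i = (590.5/25.7×10⁹)·(0.385/3.17×10^-6 + 1.10/2.45×10^-6 + 0.485/1.59×10^-7) = 0.08297 rad.

83.0 mrad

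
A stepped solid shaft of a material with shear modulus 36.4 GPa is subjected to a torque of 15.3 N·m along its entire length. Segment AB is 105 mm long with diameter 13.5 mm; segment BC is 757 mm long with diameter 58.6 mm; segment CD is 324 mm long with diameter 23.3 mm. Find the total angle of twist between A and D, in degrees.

J_AB = π(0.0135)⁴/32 = 3.26×10^-9 m⁴; J_BC = π(0.0586)⁴/32 = 1.16×10^-6 m⁴; J_CD = π(0.0233)⁴/32 = 2.89×10^-8 m⁴.
θ = (T/G)·Σ L_i/J_i = (15.30/36.4×10⁹)·(0.105/3.26×10^-9 + 0.757/1.16×10^-6 + 0.324/2.89×10^-8) = 0.01852 rad.

1.06°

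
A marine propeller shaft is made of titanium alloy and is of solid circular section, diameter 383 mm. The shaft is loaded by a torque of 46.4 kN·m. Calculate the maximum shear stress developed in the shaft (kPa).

J = πd⁴/32 = π(0.383)⁴/32 = 2.112×10^-3 m⁴.
τ_max = T·r/J = 46400 × 0.192 / 2.112×10^-3 = 4.206×10^6 Pa.

4210 kPa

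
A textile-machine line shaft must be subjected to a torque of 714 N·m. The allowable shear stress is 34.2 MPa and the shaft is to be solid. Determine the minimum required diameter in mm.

For a solid shaft τ_max = 16T/(πd³), so d = (16T/(π τ_allow))^(1/3) = (16·714.0/(π·3.42×10^7))^(1/3) = 0.04737 m.

47.4 mm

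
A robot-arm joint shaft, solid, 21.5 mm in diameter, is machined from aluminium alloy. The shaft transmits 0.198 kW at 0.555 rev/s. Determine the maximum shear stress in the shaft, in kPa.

29100 kPa

ω = 2π·0.555 = 3.487 rad/s, so T = P/ω = 0.198×10³ / 3.487 = 56.78 N·m.
J = πd⁴/32 = π(0.0215)⁴/32 = 2.098×10^-8 m⁴.
τ_max = T·r/J = 56.78 × 0.0107 / 2.098×10^-8 = 2.910×10^7 Pa.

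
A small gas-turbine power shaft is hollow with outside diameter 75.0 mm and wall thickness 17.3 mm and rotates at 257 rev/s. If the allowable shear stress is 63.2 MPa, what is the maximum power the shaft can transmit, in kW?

J = π(d_o⁴ − d_i⁴)/32 = π(0.0750⁴ − 0.0404⁴)/32 = 2.845×10^-6 m⁴.
T_max = τ_allow·J/r = 6.32×10^7 × 2.845×10^-6 / 0.0375 = 4794 N·m.
ω = 2π·257 = 1615 rad/s, so P_max = T_max·ω = 7.742×10^6 W.

7740 kW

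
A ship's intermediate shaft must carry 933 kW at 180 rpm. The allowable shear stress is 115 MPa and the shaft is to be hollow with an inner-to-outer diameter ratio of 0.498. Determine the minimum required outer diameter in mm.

ω = 2π·180/60 = 18.85 rad/s, so T = P/ω = 933×10³ / 18.85 = 49500 N·m.
For a hollow shaft with d_i/d_o = 0.498: τ_max = 16T/(π d_o³ (1−k⁴)), so d_o = [16T/(π τ_allow (1−k⁴))]^(1/3) = [16·49500/(π·1.15×10^8·0.9385)]^(1/3) = 0.1327 m.

133 mm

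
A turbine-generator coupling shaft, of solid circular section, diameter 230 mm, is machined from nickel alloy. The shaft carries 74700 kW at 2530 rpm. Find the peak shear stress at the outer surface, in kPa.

118000 kPa

ω = 2π·2530/60 = 264.9 rad/s, so T = P/ω = 74700×10³ / 264.9 = 281900 N·m.
J = πd⁴/32 = π(0.230)⁴/32 = 2.747×10^-4 m⁴.
τ_max = T·r/J = 281900 × 0.115 / 2.747×10^-4 = 1.180×10^8 Pa.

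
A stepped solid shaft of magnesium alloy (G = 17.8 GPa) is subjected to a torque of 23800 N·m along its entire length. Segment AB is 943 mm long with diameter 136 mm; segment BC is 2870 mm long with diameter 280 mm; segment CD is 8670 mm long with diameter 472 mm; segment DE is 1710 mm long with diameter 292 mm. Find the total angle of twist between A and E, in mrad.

J_AB = π(0.136)⁴/32 = 3.36×10^-5 m⁴; J_BC = π(0.280)⁴/32 = 6.03×10^-4 m⁴; J_CD = π(0.472)⁴/32 = 4.87×10^-3 m⁴; J_DE = π(0.292)⁴/32 = 7.14×10^-4 m⁴.
θ = (T/G)·Σ L_i/J_i = (23800/17.8×10⁹)·(0.943/3.36×10^-5 + 2.87/6.03×10^-4 + 8.67/4.87×10^-3 + 1.71/7.14×10^-4) = 0.04948 rad.

49.5 mrad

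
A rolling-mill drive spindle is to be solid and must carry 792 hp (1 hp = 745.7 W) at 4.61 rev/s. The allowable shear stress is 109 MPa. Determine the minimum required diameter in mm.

98.4 mm

ω = 2π·4.61 = 28.97 rad/s, so T = P/ω = 792×745.7 / 28.97 = 20390 N·m.
For a solid shaft τ_max = 16T/(πd³), so d = (16T/(π τ_allow))^(1/3) = (16·20390/(π·1.09×10^8))^(1/3) = 0.09840 m.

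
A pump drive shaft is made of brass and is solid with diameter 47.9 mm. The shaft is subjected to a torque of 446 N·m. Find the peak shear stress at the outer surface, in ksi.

3.00 ksi

J = πd⁴/32 = π(0.0479)⁴/32 = 5.168×10^-7 m⁴.
τ_max = T·r/J = 446.0 × 0.0239 / 5.168×10^-7 = 2.067×10^7 Pa.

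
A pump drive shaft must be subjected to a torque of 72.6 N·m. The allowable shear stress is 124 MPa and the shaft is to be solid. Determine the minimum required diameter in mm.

For a solid shaft τ_max = 16T/(πd³), so d = (16T/(π τ_allow))^(1/3) = (16·72.60/(π·1.24×10^8))^(1/3) = 0.01439 m.

14.4 mm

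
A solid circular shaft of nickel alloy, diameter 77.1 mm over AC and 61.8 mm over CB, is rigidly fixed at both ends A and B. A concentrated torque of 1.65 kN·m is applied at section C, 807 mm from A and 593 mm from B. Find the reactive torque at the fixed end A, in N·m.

1060 N·m

Compatibility: T_A·a/J_AC = T_B·b/J_CB with T_A + T_B = T₀.
J_AC = 3.47×10^-6 m⁴, J_CB = 1.43×10^-6 m⁴, so T_A = T₀·(J_AC/a)/((J_AC/a)+(J_CB/b)) = 1056 N·m, T_B = 593.5 N·m.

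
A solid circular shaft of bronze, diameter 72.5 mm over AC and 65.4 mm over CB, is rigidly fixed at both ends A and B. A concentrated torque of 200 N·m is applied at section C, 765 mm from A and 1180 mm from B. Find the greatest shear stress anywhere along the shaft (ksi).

Compatibility: T_A·a/J_AC = T_B·b/J_CB with T_A + T_B = T₀.
J_AC = 2.71×10^-6 m⁴, J_CB = 1.80×10^-6 m⁴, so T_A = T₀·(J_AC/a)/((J_AC/a)+(J_CB/b)) = 139.9 N·m, T_B = 60.07 N·m.
τ in each portion: τ_AC = 1.87×10^6 Pa, τ_CB = 1.09×10^6 Pa; maximum is in AC.
τ_max = T_AC·r/J = 139.9·0.0362/2.71×10^-6 = 1.870×10^6 Pa.

0.271 ksi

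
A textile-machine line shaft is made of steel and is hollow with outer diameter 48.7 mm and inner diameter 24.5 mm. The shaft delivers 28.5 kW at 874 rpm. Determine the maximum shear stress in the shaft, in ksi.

2.13 ksi

ω = 2π·874/60 = 91.53 rad/s, so T = P/ω = 28.5×10³ / 91.53 = 311.4 N·m.
J = π(d_o⁴ − d_i⁴)/32 = π(0.0487⁴ − 0.0245⁴)/32 = 5.169×10^-7 m⁴.
τ_max = T·r/J = 311.4 × 0.0244 / 5.169×10^-7 = 1.467×10^7 Pa.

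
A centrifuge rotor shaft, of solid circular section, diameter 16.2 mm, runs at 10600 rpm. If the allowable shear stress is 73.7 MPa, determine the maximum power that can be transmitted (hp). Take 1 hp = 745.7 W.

J = πd⁴/32 = π(0.0162)⁴/32 = 6.762×10^-9 m⁴.
T_max = τ_allow·J/r = 7.37×10^7 × 6.762×10^-9 / 0.00810 = 61.52 N·m.
ω = 2π·10600/60 = 1110 rad/s, so P_max = T_max·ω = 6.829×10^4 W.

91.6 hp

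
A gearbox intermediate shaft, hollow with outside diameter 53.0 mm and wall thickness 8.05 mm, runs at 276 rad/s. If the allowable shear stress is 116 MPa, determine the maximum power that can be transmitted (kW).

J = π(d_o⁴ − d_i⁴)/32 = π(0.0530⁴ − 0.0369⁴)/32 = 5.926×10^-7 m⁴.
T_max = τ_allow·J/r = 1.16×10^8 × 5.926×10^-7 / 0.0265 = 2594 N·m.
ω = 276 rad/s, so P_max = T_max·ω = 7.160×10^5 W.

716 kW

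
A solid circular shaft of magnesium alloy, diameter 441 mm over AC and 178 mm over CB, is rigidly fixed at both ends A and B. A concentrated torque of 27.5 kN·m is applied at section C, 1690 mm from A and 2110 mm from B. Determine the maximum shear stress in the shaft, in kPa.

Compatibility: T_A·a/J_AC = T_B·b/J_CB with T_A + T_B = T₀.
J_AC = 3.71×10^-3 m⁴, J_CB = 9.86×10^-5 m⁴, so T_A = T₀·(J_AC/a)/((J_AC/a)+(J_CB/b)) = 26930 N·m, T_B = 572.4 N·m.
τ in each portion: τ_AC = 1.60×10^6 Pa, τ_CB = 5.17×10^5 Pa; maximum is in AC.
τ_max = T_AC·r/J = 26930·0.221/3.71×10^-3 = 1.599×10^6 Pa.

1600 kPa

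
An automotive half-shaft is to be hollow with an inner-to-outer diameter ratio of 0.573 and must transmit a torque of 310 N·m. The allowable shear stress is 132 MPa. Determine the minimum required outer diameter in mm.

23.8 mm

For a hollow shaft with d_i/d_o = 0.573: τ_max = 16T/(π d_o³ (1−k⁴)), so d_o = [16T/(π τ_allow (1−k⁴))]^(1/3) = [16·310.0/(π·1.32×10^8·0.8922)]^(1/3) = 0.02376 m.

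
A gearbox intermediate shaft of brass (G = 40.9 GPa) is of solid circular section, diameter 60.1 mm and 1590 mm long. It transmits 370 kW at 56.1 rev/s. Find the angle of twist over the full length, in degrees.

ω = 2π·56.1 = 352.5 rad/s, so T = P/ω = 370×10³ / 352.5 = 1050 N·m.
J = πd⁴/32 = π(0.0601)⁴/32 = 1.281×10^-6 m⁴.
θ = T·L/(G·J) = 1050 × 1.59 / (40.9×10⁹ × 1.281×10^-6) = 0.03186 rad.

1.83°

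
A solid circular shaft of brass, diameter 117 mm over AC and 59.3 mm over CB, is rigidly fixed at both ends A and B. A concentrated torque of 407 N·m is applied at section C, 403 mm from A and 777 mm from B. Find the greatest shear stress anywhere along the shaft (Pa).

Compatibility: T_A·a/J_AC = T_B·b/J_CB with T_A + T_B = T₀.
J_AC = 1.84×10^-5 m⁴, J_CB = 1.21×10^-6 m⁴, so T_A = T₀·(J_AC/a)/((J_AC/a)+(J_CB/b)) = 393.5 N·m, T_B = 13.47 N·m.
τ in each portion: τ_AC = 1.25×10^6 Pa, τ_CB = 3.29×10^5 Pa; maximum is in AC.
τ_max = T_AC·r/J = 393.5·0.0585/1.84×10^-5 = 1.251×10^6 Pa.

1.25e6 Pa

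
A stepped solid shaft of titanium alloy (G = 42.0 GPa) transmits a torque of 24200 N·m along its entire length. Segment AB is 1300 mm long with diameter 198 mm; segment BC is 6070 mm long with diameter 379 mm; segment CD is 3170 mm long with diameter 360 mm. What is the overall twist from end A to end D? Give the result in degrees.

0.447°

J_AB = π(0.198)⁴/32 = 1.51×10^-4 m⁴; J_BC = π(0.379)⁴/32 = 2.03×10^-3 m⁴; J_CD = π(0.360)⁴/32 = 1.65×10^-3 m⁴.
θ = (T/G)·Σ L_i/J_i = (24200/42.0×10⁹)·(1.30/1.51×10^-4 + 6.07/2.03×10^-3 + 3.17/1.65×10^-3) = 7.799×10^-3 rad.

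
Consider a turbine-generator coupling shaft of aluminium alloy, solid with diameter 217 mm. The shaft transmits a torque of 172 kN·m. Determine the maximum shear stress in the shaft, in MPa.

J = πd⁴/32 = π(0.217)⁴/32 = 2.177×10^-4 m⁴.
τ_max = T·r/J = 172000 × 0.108 / 2.177×10^-4 = 8.573×10^7 Pa.

85.7 MPa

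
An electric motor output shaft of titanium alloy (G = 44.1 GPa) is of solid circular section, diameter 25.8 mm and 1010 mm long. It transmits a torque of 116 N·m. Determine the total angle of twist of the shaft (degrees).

3.50°

J = πd⁴/32 = π(0.0258)⁴/32 = 4.350×10^-8 m⁴.
θ = T·L/(G·J) = 116.0 × 1.01 / (44.1×10⁹ × 4.350×10^-8) = 0.06107 rad.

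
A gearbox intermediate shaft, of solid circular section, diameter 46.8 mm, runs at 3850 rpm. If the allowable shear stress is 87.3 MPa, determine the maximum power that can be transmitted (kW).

708 kW

J = πd⁴/32 = π(0.0468)⁴/32 = 4.710×10^-7 m⁴.
T_max = τ_allow·J/r = 8.73×10^7 × 4.710×10^-7 / 0.0234 = 1757 N·m.
ω = 2π·3850/60 = 403.2 rad/s, so P_max = T_max·ω = 7.084×10^5 W.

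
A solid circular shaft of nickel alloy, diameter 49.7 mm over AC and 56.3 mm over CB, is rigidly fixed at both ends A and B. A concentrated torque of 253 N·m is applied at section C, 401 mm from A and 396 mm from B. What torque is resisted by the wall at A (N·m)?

Compatibility: T_A·a/J_AC = T_B·b/J_CB with T_A + T_B = T₀.
J_AC = 5.99×10^-7 m⁴, J_CB = 9.86×10^-7 m⁴, so T_A = T₀·(J_AC/a)/((J_AC/a)+(J_CB/b)) = 94.85 N·m, T_B = 158.2 N·m.

94.8 N·m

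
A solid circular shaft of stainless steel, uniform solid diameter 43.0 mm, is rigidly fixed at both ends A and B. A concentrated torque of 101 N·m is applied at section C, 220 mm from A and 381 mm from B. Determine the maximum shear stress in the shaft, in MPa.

With uniform GJ and both ends fixed, compatibility θ_AC = θ_CB gives T_A·a = T_B·b, together with T_A + T_B = T₀.
T_A = T₀·b/(a+b) = 101.0·381/601.0 = 64.03 N·m; T_B = 36.97 N·m.
τ in each portion: τ_AC = 4.10×10^6 Pa, τ_CB = 2.37×10^6 Pa; maximum is in AC.
τ_max = T_AC·r/J = 64.03·0.0215/3.36×10^-7 = 4.101×10^6 Pa.

4.10 MPa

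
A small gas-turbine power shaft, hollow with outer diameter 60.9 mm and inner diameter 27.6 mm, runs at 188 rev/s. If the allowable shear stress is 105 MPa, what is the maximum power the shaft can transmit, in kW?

5270 kW

J = π(d_o⁴ − d_i⁴)/32 = π(0.0609⁴ − 0.0276⁴)/32 = 1.293×10^-6 m⁴.
T_max = τ_allow·J/r = 1.05×10^8 × 1.293×10^-6 / 0.0304 = 4460 N·m.
ω = 2π·188 = 1181 rad/s, so P_max = T_max·ω = 5.269×10^6 W.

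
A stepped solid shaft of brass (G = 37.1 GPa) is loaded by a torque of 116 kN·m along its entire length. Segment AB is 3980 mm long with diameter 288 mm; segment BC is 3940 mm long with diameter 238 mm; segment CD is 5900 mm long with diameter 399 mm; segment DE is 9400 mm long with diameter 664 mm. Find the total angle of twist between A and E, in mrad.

J_AB = π(0.288)⁴/32 = 6.75×10^-4 m⁴; J_BC = π(0.238)⁴/32 = 3.15×10^-4 m⁴; J_CD = π(0.399)⁴/32 = 2.49×10^-3 m⁴; J_DE = π(0.664)⁴/32 = 0.0191 m⁴.
θ = (T/G)·Σ L_i/J_i = (116000/37.1×10⁹)·(3.98/6.75×10^-4 + 3.94/3.15×10^-4 + 5.90/2.49×10^-3 + 9.40/0.0191) = 0.06649 rad.

66.5 mrad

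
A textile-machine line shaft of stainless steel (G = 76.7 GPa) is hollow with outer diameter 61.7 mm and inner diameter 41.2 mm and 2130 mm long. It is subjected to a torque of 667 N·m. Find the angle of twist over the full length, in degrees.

J = π(d_o⁴ − d_i⁴)/32 = π(0.0617⁴ − 0.0412⁴)/32 = 1.140×10^-6 m⁴.
θ = T·L/(G·J) = 667.0 × 2.13 / (76.7×10⁹ × 1.140×10^-6) = 0.01625 rad.

0.931°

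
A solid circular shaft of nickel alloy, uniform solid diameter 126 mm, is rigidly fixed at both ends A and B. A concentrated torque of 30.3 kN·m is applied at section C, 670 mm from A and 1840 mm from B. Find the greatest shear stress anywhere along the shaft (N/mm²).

56.6 N/mm²

With uniform GJ and both ends fixed, compatibility θ_AC = θ_CB gives T_A·a = T_B·b, together with T_A + T_B = T₀.
T_A = T₀·b/(a+b) = 30300·1840/2510 = 22210 N·m; T_B = 8088 N·m.
τ in each portion: τ_AC = 5.66×10^7 Pa, τ_CB = 2.06×10^7 Pa; maximum is in AC.
τ_max = T_AC·r/J = 22210·0.0630/2.47×10^-5 = 5.655×10^7 Pa.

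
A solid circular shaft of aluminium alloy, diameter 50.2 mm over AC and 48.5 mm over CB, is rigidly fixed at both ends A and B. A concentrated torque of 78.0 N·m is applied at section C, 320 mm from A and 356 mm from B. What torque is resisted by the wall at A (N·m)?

Compatibility: T_A·a/J_AC = T_B·b/J_CB with T_A + T_B = T₀.
J_AC = 6.23×10^-7 m⁴, J_CB = 5.43×10^-7 m⁴, so T_A = T₀·(J_AC/a)/((J_AC/a)+(J_CB/b)) = 43.74 N·m, T_B = 34.26 N·m.

43.7 N·m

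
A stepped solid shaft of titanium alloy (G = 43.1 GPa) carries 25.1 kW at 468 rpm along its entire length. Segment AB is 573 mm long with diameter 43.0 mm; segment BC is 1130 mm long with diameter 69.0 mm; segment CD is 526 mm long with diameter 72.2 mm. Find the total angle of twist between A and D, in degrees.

1.64°

ω = 2π·468/60 = 49.01 rad/s, so T = P/ω = 25.1×10³ / 49.01 = 512.2 N·m.
J_AB = π(0.0430)⁴/32 = 3.36×10^-7 m⁴; J_BC = π(0.0690)⁴/32 = 2.23×10^-6 m⁴; J_CD = π(0.0722)⁴/32 = 2.67×10^-6 m⁴.
θ = (T/G)·Σ L_i/J_i = (512.2/43.1×10⁹)·(0.573/3.36×10^-7 + 1.13/2.23×10^-6 + 0.526/2.67×10^-6) = 0.02866 rad.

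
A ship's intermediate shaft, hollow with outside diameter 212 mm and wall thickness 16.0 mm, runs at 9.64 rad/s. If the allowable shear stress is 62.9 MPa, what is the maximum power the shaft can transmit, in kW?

545 kW

J = π(d_o⁴ − d_i⁴)/32 = π(0.212⁴ − 0.180⁴)/32 = 9.525×10^-5 m⁴.
T_max = τ_allow·J/r = 6.29×10^7 × 9.525×10^-5 / 0.106 = 56520 N·m.
ω = 9.64 rad/s, so P_max = T_max·ω = 5.449×10^5 W.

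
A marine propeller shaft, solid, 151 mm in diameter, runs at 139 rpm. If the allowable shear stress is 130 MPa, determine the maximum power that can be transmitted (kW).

1280 kW

J = πd⁴/32 = π(0.151)⁴/32 = 5.104×10^-5 m⁴.
T_max = τ_allow·J/r = 1.30×10^8 × 5.104×10^-5 / 0.0755 = 87880 N·m.
ω = 2π·139/60 = 14.56 rad/s, so P_max = T_max·ω = 1.279×10^6 W.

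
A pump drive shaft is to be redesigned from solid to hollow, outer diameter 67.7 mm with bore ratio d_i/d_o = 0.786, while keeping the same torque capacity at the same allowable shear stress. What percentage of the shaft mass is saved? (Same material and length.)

Equal τ_max and T ⇒ the solid shaft needs d_s³ = d_o³(1−k⁴), so d_s = 67.7·(1−0.786⁴)^(1/3) = 57.68 mm.
Area ratio A_h/A_s = d_o²(1−k²)/d_s² = (1−k²)/(1−k⁴)^(2/3) = 0.5266.
Mass saving = 1 − 0.5266 = 47.3 %.

47.3 %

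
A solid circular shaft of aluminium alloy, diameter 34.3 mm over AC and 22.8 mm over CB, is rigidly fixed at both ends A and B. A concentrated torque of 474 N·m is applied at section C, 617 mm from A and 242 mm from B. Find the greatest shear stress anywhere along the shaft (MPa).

Compatibility: T_A·a/J_AC = T_B·b/J_CB with T_A + T_B = T₀.
J_AC = 1.36×10^-7 m⁴, J_CB = 2.65×10^-8 m⁴, so T_A = T₀·(J_AC/a)/((J_AC/a)+(J_CB/b)) = 316.5 N·m, T_B = 157.5 N·m.
τ in each portion: τ_AC = 3.99×10^7 Pa, τ_CB = 6.77×10^7 Pa; maximum is in CB.
τ_max = T_CB·r/J = 157.5·0.0114/2.65×10^-8 = 6.769×10^7 Pa.

67.7 MPa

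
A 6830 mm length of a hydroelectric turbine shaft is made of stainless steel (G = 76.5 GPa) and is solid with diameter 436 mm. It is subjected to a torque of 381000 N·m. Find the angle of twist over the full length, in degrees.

J = πd⁴/32 = π(0.436)⁴/32 = 3.548×10^-3 m⁴.
θ = T·L/(G·J) = 381000 × 6.83 / (76.5×10⁹ × 3.548×10^-3) = 9.588×10^-3 rad.

0.549°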